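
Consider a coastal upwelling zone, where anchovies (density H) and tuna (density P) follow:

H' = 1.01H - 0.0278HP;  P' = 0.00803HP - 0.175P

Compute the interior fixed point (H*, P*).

H* ≈ 21.8, P* ≈ 36.3

Set dP/dt = 0 with P > 0: 0.00803H - 0.175 = 0, so H* = 0.175/0.00803 = 21.8.
Set dH/dt = 0 with H > 0: 1.01 - 0.0278P = 0, so P* = 1.01/0.0278 = 36.3.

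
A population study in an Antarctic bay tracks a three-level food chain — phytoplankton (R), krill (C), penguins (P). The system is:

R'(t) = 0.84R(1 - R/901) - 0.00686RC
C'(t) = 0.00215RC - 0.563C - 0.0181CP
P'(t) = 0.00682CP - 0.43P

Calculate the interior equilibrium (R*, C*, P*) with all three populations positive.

From dP/dt = 0: 0.00682C* = 0.43, so C* = 63.
From dR/dt = 0: 0.84(1 - R*/901) = 0.00686·63, giving R* = 901·(1 - 0.515) = 437.
From dC/dt = 0: 0.00215·437 - 0.563 = 0.0181P*, so P* = 0.377/0.0181 = 20.8.

R* ≈ 437, C* ≈ 63, P* ≈ 20.8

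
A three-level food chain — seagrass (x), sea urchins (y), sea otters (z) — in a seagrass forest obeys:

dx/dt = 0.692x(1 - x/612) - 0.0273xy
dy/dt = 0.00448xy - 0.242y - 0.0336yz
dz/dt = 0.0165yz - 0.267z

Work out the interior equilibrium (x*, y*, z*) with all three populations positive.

From dz/dt = 0: 0.0165y* = 0.267, so y* = 16.2.
From dx/dt = 0: 0.692(1 - x*/612) = 0.0273·16.2, giving x* = 612·(1 - 0.638) = 221.
From dy/dt = 0: 0.00448·221 - 0.242 = 0.0336z*, so z* = 0.749/0.0336 = 22.3.

x* ≈ 221, y* ≈ 16.2, z* ≈ 22.3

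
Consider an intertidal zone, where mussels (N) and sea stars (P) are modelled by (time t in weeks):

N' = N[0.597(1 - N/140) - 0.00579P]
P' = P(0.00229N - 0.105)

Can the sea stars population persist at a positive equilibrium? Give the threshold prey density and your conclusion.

The predator equation gives dP/dt > 0 only when N > 0.105/0.00229 = 45.9.
Without the predator, N → K = 140. Since 140 > 45.9, the predator can invade and persist.

Threshold N = 45.9; K > 45.9, so yes, the predator persists.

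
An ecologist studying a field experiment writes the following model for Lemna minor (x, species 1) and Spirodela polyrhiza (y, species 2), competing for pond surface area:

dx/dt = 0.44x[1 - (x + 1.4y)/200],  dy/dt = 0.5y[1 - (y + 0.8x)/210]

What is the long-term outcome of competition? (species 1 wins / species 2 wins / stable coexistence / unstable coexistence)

species 2 excludes species 1

Compare the nullcline intercepts: K1/α12 = 200/1.4 = 143 < K2 = 210; K2/α21 = 210/0.8 = 262 > K1 = 200.
Since the inequalities point opposite ways, species 2 can invade but species 1 cannot.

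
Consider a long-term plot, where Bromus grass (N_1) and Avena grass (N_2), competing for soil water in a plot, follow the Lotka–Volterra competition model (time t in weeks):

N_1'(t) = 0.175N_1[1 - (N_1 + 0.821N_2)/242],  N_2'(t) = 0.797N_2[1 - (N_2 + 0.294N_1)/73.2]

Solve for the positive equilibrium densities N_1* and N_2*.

Setting both brackets to zero gives the nullclines N_1 + 0.821N_2 = 242 and 0.294N_1 + N_2 = 73.2.
Substituting N_2 = 73.2 - 0.294N_1 into the first: N_1(1 - 0.821·0.294) = 242 - 0.821·73.2.
So N_1* = 182/0.759 = 240, and then N_2* = 73.2 - 0.294·240 = 2.7.

N_1* ≈ 240, N_2* ≈ 2.7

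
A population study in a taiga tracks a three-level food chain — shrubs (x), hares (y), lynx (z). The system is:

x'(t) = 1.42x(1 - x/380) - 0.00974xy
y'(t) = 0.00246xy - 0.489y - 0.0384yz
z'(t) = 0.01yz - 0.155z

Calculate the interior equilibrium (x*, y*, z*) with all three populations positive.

x* ≈ 340, y* ≈ 15.5, z* ≈ 9.02

From dz/dt = 0: 0.01y* = 0.155, so y* = 15.5.
From dx/dt = 0: 1.42(1 - x*/380) = 0.00974·15.5, giving x* = 380·(1 - 0.106) = 340.
From dy/dt = 0: 0.00246·340 - 0.489 = 0.0384z*, so z* = 0.346/0.0384 = 9.02.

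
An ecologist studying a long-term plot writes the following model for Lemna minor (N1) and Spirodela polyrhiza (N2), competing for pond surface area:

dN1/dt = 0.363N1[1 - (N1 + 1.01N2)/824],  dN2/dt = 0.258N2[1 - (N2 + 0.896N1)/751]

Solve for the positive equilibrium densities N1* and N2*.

N1* ≈ 689, N2* ≈ 134

Setting both brackets to zero gives the nullclines N1 + 1.01N2 = 824 and 0.896N1 + N2 = 751.
Substituting N2 = 751 - 0.896N1 into the first: N1(1 - 1.01·0.896) = 824 - 1.01·751.
So N1* = 65.5/0.095 = 689, and then N2* = 751 - 0.896·689 = 134.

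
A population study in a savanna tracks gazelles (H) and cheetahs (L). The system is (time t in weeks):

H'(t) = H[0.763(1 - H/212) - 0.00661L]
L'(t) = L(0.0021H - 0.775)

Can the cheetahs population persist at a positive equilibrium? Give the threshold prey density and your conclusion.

Threshold H = 369; K < 369, so no, the predator goes extinct.

The predator equation gives dL/dt > 0 only when H > 0.775/0.0021 = 369.
Without the predator, H → K = 212. Since 212 < 369, the predator cannot invade.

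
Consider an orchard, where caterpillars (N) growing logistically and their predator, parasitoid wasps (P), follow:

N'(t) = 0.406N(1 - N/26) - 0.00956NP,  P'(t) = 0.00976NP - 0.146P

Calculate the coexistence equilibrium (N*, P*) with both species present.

From dP/dt = 0 with P > 0: 0.00976N* = 0.146, so N* = 15.
Substitute into dN/dt = 0: 0.406(1 - 15/26) = 0.00956P*.
The bracket is 0.425, giving P* = 0.172/0.00956 = 18.

N* ≈ 15, P* ≈ 18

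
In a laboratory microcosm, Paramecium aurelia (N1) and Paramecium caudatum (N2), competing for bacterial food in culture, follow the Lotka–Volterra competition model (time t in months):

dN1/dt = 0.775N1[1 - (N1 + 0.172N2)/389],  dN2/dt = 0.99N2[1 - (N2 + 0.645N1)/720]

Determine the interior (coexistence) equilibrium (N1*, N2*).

Setting both brackets to zero gives the nullclines N1 + 0.172N2 = 389 and 0.645N1 + N2 = 720.
Substituting N2 = 720 - 0.645N1 into the first: N1(1 - 0.172·0.645) = 389 - 0.172·720.
So N1* = 265/0.889 = 298, and then N2* = 720 - 0.645·298 = 528.

N1* ≈ 298, N2* ≈ 528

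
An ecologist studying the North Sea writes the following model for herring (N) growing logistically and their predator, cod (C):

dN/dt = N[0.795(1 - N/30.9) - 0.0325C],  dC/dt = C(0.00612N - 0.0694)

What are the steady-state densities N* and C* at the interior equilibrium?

From dC/dt = 0 with C > 0: 0.00612N* = 0.0694, so N* = 11.3.
Substitute into dN/dt = 0: 0.795(1 - 11.3/30.9) = 0.0325C*.
The bracket is 0.633, giving C* = 0.503/0.0325 = 15.5.

N* ≈ 11.3, C* ≈ 15.5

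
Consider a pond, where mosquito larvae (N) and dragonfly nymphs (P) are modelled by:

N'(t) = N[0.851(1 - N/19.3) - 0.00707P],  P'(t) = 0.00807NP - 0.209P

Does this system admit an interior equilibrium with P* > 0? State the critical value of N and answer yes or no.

Threshold N = 25.9; K < 25.9, so no, the predator goes extinct.

The predator equation gives dP/dt > 0 only when N > 0.209/0.00807 = 25.9.
Without the predator, N → K = 19.3. Since 19.3 < 25.9, the predator cannot invade.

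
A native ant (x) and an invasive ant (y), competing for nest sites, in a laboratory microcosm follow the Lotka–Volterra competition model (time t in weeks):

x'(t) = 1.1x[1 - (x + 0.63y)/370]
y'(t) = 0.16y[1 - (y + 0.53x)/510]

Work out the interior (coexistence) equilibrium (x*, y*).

Setting both brackets to zero gives the nullclines x + 0.63y = 370 and 0.53x + y = 510.
Substituting y = 510 - 0.53x into the first: x(1 - 0.63·0.53) = 370 - 0.63·510.
So x* = 48.7/0.666 = 73.1, and then y* = 510 - 0.53·73.1 = 471.

x* ≈ 73.1, y* ≈ 471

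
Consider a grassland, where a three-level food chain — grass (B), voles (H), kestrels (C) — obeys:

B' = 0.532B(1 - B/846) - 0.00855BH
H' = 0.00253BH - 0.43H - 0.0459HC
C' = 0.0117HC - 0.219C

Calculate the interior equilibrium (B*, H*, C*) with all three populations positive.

From dC/dt = 0: 0.0117H* = 0.219, so H* = 18.7.
From dB/dt = 0: 0.532(1 - B*/846) = 0.00855·18.7, giving B* = 846·(1 - 0.301) = 592.
From dH/dt = 0: 0.00253·592 - 0.43 = 0.0459C*, so C* = 1.07/0.0459 = 23.2.

B* ≈ 592, H* ≈ 18.7, C* ≈ 23.2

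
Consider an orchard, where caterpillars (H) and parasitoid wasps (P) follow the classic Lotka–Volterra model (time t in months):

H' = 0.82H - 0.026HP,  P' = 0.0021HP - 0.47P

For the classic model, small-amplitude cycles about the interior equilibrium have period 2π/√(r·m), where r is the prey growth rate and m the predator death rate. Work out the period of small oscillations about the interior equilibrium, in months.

Here r = 0.82 and m = 0.47, so r·m = 0.385.
ω = √0.385 = 0.621 per month, hence T = 2π/ω ≈ 10.1 months.

T ≈ 10.1 months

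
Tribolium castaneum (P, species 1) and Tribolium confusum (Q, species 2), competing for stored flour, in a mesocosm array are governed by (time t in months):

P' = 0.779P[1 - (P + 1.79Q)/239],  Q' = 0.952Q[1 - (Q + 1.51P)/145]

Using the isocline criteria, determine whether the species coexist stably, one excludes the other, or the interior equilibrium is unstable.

unstable coexistence (outcome depends on initial conditions)

Compare the nullcline intercepts: K1/α12 = 239/1.79 = 134 < K2 = 145; K2/α21 = 145/1.51 = 96 < K1 = 239.
Since both are reversed, neither can invade when rare; the interior point is a saddle.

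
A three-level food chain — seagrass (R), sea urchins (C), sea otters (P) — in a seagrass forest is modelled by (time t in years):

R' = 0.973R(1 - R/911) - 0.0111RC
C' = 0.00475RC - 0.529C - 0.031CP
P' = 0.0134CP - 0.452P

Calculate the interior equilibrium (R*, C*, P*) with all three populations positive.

From dP/dt = 0: 0.0134C* = 0.452, so C* = 33.7.
From dR/dt = 0: 0.973(1 - R*/911) = 0.0111·33.7, giving R* = 911·(1 - 0.385) = 560.
From dC/dt = 0: 0.00475·560 - 0.529 = 0.031P*, so P* = 2.13/0.031 = 68.8.

R* ≈ 560, C* ≈ 33.7, P* ≈ 68.8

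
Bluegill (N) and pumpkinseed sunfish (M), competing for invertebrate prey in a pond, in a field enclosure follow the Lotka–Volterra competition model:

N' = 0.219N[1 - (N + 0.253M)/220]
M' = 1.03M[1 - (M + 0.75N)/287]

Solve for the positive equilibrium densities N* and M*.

Setting both brackets to zero gives the nullclines N + 0.253M = 220 and 0.75N + M = 287.
Substituting M = 287 - 0.75N into the first: N(1 - 0.253·0.75) = 220 - 0.253·287.
So N* = 147/0.81 = 182, and then M* = 287 - 0.75·182 = 151.

N* ≈ 182, M* ≈ 151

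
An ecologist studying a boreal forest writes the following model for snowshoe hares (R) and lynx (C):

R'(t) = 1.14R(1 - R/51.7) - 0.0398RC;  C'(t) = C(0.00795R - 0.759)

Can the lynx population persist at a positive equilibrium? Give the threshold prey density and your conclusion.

The predator equation gives dC/dt > 0 only when R > 0.759/0.00795 = 95.5.
Without the predator, R → K = 51.7. Since 51.7 < 95.5, the predator cannot invade.

Threshold R = 95.5; K < 95.5, so no, the predator goes extinct.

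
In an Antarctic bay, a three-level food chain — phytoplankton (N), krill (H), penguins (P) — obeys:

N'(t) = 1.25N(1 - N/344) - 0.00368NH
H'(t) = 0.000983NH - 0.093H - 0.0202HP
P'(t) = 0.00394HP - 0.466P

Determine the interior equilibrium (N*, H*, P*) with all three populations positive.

N* ≈ 224, H* ≈ 118, P* ≈ 6.31

From dP/dt = 0: 0.00394H* = 0.466, so H* = 118.
From dN/dt = 0: 1.25(1 - N*/344) = 0.00368·118, giving N* = 344·(1 - 0.348) = 224.
From dH/dt = 0: 0.000983·224 - 0.093 = 0.0202P*, so P* = 0.127/0.0202 = 6.31.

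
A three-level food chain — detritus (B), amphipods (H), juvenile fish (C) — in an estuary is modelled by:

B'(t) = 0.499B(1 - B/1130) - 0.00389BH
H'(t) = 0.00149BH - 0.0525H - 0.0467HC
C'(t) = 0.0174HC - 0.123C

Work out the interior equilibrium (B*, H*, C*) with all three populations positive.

From dC/dt = 0: 0.0174H* = 0.123, so H* = 7.07.
From dB/dt = 0: 0.499(1 - B*/1130) = 0.00389·7.07, giving B* = 1130·(1 - 0.0551) = 1070.
From dH/dt = 0: 0.00149·1070 - 0.0525 = 0.0467C*, so C* = 1.54/0.0467 = 32.9.

B* ≈ 1070, H* ≈ 7.07, C* ≈ 32.9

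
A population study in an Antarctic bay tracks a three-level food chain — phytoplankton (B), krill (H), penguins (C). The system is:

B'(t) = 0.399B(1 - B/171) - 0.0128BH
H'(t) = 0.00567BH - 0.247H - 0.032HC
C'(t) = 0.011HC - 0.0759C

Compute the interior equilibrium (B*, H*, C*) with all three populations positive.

From dC/dt = 0: 0.011H* = 0.0759, so H* = 6.9.
From dB/dt = 0: 0.399(1 - B*/171) = 0.0128·6.9, giving B* = 171·(1 - 0.221) = 133.
From dH/dt = 0: 0.00567·133 - 0.247 = 0.032C*, so C* = 0.508/0.032 = 15.9.

B* ≈ 133, H* ≈ 6.9, C* ≈ 15.9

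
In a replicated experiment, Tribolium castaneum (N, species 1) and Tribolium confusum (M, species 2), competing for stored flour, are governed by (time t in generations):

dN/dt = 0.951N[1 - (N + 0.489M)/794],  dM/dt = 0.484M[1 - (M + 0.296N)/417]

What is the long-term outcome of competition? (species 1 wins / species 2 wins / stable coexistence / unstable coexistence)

stable coexistence

Compare the nullcline intercepts: K1/α12 = 794/0.489 = 1620 > K2 = 417; K2/α21 = 417/0.296 = 1410 > K1 = 794.
Since both inequalities hold, each species can invade when rare, so the interior equilibrium is stable.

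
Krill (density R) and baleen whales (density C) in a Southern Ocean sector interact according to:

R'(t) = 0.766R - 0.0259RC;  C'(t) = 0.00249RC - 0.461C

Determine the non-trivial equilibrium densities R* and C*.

Set dC/dt = 0 with C > 0: 0.00249R - 0.461 = 0, so R* = 0.461/0.00249 = 185.
Set dR/dt = 0 with R > 0: 0.766 - 0.0259C = 0, so C* = 0.766/0.0259 = 29.6.

R* ≈ 185, C* ≈ 29.6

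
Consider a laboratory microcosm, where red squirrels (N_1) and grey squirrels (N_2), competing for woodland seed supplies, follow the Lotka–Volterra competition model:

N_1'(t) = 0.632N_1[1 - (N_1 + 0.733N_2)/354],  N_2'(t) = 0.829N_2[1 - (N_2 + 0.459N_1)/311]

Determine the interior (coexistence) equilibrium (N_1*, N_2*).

Setting both brackets to zero gives the nullclines N_1 + 0.733N_2 = 354 and 0.459N_1 + N_2 = 311.
Substituting N_2 = 311 - 0.459N_1 into the first: N_1(1 - 0.733·0.459) = 354 - 0.733·311.
So N_1* = 126/0.664 = 190, and then N_2* = 311 - 0.459·190 = 224.

N_1* ≈ 190, N_2* ≈ 224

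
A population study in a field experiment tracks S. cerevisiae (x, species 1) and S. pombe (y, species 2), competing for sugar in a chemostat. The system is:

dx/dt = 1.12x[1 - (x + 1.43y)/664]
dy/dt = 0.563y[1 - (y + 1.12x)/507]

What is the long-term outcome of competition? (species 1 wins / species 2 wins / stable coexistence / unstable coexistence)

Compare the nullcline intercepts: K1/α12 = 664/1.43 = 464 < K2 = 507; K2/α21 = 507/1.12 = 453 < K1 = 664.
Since both are reversed, neither can invade when rare; the interior point is a saddle.

unstable coexistence (outcome depends on initial conditions)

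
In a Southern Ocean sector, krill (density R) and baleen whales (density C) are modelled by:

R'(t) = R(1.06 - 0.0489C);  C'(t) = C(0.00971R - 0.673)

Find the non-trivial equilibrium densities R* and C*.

R* ≈ 69.3, C* ≈ 21.7

Set dC/dt = 0 with C > 0: 0.00971R - 0.673 = 0, so R* = 0.673/0.00971 = 69.3.
Set dR/dt = 0 with R > 0: 1.06 - 0.0489C = 0, so C* = 1.06/0.0489 = 21.7.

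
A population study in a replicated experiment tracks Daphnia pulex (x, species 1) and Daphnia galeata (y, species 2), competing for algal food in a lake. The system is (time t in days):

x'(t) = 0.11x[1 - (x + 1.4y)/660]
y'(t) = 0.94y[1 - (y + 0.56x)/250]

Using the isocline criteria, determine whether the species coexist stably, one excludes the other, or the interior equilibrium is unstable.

Compare the nullcline intercepts: K1/α12 = 660/1.4 = 471 > K2 = 250; K2/α21 = 250/0.56 = 446 < K1 = 660.
Since the inequalities point opposite ways, species 1 can invade but species 2 cannot.

species 1 excludes species 2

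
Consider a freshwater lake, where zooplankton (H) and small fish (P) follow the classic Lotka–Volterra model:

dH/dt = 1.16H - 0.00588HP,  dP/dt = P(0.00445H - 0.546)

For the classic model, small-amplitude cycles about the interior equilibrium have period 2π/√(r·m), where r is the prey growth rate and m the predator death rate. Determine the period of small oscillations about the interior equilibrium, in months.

Here r = 1.16 and m = 0.546, so r·m = 0.633.
ω = √0.633 = 0.796 per month, hence T = 2π/ω ≈ 7.9 months.

T ≈ 7.9 months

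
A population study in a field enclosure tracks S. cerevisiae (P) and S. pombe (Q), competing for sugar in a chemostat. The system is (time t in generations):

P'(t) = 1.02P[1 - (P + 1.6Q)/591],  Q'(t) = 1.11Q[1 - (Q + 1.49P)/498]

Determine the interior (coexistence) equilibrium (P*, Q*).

P* ≈ 149, Q* ≈ 276

Setting both brackets to zero gives the nullclines P + 1.6Q = 591 and 1.49P + Q = 498.
Substituting Q = 498 - 1.49P into the first: P(1 - 1.6·1.49) = 591 - 1.6·498.
So P* = -206/-1.38 = 149, and then Q* = 498 - 1.49·149 = 276.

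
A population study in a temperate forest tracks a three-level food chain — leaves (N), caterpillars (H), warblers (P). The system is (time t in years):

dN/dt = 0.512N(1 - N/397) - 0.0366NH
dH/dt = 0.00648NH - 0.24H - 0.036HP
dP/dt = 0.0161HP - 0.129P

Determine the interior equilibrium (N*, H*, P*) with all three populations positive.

N* ≈ 170, H* ≈ 8.01, P* ≈ 23.9

From dP/dt = 0: 0.0161H* = 0.129, so H* = 8.01.
From dN/dt = 0: 0.512(1 - N*/397) = 0.0366·8.01, giving N* = 397·(1 - 0.573) = 170.
From dH/dt = 0: 0.00648·170 - 0.24 = 0.036P*, so P* = 0.859/0.036 = 23.9.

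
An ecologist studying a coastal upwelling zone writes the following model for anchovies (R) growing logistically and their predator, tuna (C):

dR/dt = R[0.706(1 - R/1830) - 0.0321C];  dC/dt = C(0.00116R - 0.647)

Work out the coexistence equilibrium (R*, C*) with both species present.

R* ≈ 558, C* ≈ 15.3

From dC/dt = 0 with C > 0: 0.00116R* = 0.647, so R* = 558.
Substitute into dR/dt = 0: 0.706(1 - 558/1830) = 0.0321C*.
The bracket is 0.695, giving C* = 0.491/0.0321 = 15.3.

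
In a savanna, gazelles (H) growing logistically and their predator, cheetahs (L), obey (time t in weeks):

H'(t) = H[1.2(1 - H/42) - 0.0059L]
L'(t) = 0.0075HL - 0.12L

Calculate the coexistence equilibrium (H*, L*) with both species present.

H* ≈ 16, L* ≈ 126

From dL/dt = 0 with L > 0: 0.0075H* = 0.12, so H* = 16.
Substitute into dH/dt = 0: 1.2(1 - 16/42) = 0.0059L*.
The bracket is 0.619, giving L* = 0.743/0.0059 = 126.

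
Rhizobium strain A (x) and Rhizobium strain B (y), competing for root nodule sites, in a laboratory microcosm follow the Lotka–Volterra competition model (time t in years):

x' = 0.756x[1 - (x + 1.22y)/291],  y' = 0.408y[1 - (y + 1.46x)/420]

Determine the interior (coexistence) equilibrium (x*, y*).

x* ≈ 283, y* ≈ 6.22

Setting both brackets to zero gives the nullclines x + 1.22y = 291 and 1.46x + y = 420.
Substituting y = 420 - 1.46x into the first: x(1 - 1.22·1.46) = 291 - 1.22·420.
So x* = -221/-0.781 = 283, and then y* = 420 - 1.46·283 = 6.22.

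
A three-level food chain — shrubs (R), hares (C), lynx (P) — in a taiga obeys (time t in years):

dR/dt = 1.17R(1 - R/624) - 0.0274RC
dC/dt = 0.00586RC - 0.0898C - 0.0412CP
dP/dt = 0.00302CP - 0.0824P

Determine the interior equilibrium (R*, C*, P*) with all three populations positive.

From dP/dt = 0: 0.00302C* = 0.0824, so C* = 27.3.
From dR/dt = 0: 1.17(1 - R*/624) = 0.0274·27.3, giving R* = 624·(1 - 0.639) = 225.
From dC/dt = 0: 0.00586·225 - 0.0898 = 0.0412P*, so P* = 1.23/0.0412 = 29.9.

R* ≈ 225, C* ≈ 27.3, P* ≈ 29.9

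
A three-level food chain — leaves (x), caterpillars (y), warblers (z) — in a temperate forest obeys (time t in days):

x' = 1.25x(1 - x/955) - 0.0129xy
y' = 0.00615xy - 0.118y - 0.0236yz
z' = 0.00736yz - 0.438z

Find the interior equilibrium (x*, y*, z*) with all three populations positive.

x* ≈ 368, y* ≈ 59.5, z* ≈ 91

From dz/dt = 0: 0.00736y* = 0.438, so y* = 59.5.
From dx/dt = 0: 1.25(1 - x*/955) = 0.0129·59.5, giving x* = 955·(1 - 0.614) = 368.
From dy/dt = 0: 0.00615·368 - 0.118 = 0.0236z*, so z* = 2.15/0.0236 = 91.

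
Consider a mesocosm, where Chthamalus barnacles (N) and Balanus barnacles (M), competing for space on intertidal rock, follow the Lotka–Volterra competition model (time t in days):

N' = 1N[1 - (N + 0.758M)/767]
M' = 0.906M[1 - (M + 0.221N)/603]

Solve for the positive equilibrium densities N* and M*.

N* ≈ 372, M* ≈ 521

Setting both brackets to zero gives the nullclines N + 0.758M = 767 and 0.221N + M = 603.
Substituting M = 603 - 0.221N into the first: N(1 - 0.758·0.221) = 767 - 0.758·603.
So N* = 310/0.832 = 372, and then M* = 603 - 0.221·372 = 521.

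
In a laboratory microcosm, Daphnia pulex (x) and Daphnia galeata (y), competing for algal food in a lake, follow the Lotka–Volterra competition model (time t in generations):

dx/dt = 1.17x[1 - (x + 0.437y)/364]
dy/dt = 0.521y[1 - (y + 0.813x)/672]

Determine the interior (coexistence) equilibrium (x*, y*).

x* ≈ 109, y* ≈ 583

Setting both brackets to zero gives the nullclines x + 0.437y = 364 and 0.813x + y = 672.
Substituting y = 672 - 0.813x into the first: x(1 - 0.437·0.813) = 364 - 0.437·672.
So x* = 70.3/0.645 = 109, and then y* = 672 - 0.813·109 = 583.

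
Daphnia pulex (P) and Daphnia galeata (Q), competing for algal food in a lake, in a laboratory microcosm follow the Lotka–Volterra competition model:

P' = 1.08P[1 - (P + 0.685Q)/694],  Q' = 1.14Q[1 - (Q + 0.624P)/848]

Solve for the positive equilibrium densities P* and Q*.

Setting both brackets to zero gives the nullclines P + 0.685Q = 694 and 0.624P + Q = 848.
Substituting Q = 848 - 0.624P into the first: P(1 - 0.685·0.624) = 694 - 0.685·848.
So P* = 113/0.573 = 198, and then Q* = 848 - 0.624·198 = 725.

P* ≈ 198, Q* ≈ 725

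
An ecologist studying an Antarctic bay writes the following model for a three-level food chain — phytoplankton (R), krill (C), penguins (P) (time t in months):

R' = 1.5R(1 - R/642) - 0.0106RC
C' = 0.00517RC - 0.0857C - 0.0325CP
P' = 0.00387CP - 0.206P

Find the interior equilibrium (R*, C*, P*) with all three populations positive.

R* ≈ 401, C* ≈ 53.2, P* ≈ 61.1

From dP/dt = 0: 0.00387C* = 0.206, so C* = 53.2.
From dR/dt = 0: 1.5(1 - R*/642) = 0.0106·53.2, giving R* = 642·(1 - 0.376) = 401.
From dC/dt = 0: 0.00517·401 - 0.0857 = 0.0325P*, so P* = 1.98/0.0325 = 61.1.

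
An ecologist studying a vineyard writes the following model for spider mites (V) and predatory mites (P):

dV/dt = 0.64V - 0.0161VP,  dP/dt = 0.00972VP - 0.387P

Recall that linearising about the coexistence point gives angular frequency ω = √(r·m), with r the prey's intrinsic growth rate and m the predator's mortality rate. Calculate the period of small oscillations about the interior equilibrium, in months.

Here r = 0.64 and m = 0.387, so r·m = 0.248.
ω = √0.248 = 0.498 per month, hence T = 2π/ω ≈ 12.6 months.

T ≈ 12.6 months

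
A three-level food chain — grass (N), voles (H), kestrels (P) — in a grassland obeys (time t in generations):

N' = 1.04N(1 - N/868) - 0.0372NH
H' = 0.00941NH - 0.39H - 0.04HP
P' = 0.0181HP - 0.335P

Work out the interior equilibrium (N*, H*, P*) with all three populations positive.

N* ≈ 293, H* ≈ 18.5, P* ≈ 59.3

From dP/dt = 0: 0.0181H* = 0.335, so H* = 18.5.
From dN/dt = 0: 1.04(1 - N*/868) = 0.0372·18.5, giving N* = 868·(1 - 0.662) = 293.
From dH/dt = 0: 0.00941·293 - 0.39 = 0.04P*, so P* = 2.37/0.04 = 59.3.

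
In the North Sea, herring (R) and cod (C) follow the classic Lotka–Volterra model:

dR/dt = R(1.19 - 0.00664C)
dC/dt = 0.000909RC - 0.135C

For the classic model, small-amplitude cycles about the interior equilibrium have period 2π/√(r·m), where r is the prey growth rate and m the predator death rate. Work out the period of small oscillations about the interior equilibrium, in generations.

Here r = 1.19 and m = 0.135, so r·m = 0.161.
ω = √0.161 = 0.401 per generation, hence T = 2π/ω ≈ 15.7 generations.

T ≈ 15.7 generations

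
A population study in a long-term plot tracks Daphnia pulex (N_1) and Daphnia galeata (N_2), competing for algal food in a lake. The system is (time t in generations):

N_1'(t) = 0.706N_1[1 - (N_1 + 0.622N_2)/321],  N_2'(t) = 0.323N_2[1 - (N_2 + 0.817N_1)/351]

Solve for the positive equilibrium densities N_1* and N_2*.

N_1* ≈ 209, N_2* ≈ 180

Setting both brackets to zero gives the nullclines N_1 + 0.622N_2 = 321 and 0.817N_1 + N_2 = 351.
Substituting N_2 = 351 - 0.817N_1 into the first: N_1(1 - 0.622·0.817) = 321 - 0.622·351.
So N_1* = 103/0.492 = 209, and then N_2* = 351 - 0.817·209 = 180.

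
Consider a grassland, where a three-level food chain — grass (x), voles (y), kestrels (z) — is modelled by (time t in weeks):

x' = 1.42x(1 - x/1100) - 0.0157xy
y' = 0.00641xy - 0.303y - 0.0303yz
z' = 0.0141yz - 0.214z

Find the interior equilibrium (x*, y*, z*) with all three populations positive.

From dz/dt = 0: 0.0141y* = 0.214, so y* = 15.2.
From dx/dt = 0: 1.42(1 - x*/1100) = 0.0157·15.2, giving x* = 1100·(1 - 0.168) = 915.
From dy/dt = 0: 0.00641·915 - 0.303 = 0.0303z*, so z* = 5.56/0.0303 = 184.

x* ≈ 915, y* ≈ 15.2, z* ≈ 184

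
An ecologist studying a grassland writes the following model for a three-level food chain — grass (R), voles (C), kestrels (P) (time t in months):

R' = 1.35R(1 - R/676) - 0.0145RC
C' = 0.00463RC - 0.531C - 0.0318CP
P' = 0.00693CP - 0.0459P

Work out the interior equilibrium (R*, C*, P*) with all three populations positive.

From dP/dt = 0: 0.00693C* = 0.0459, so C* = 6.62.
From dR/dt = 0: 1.35(1 - R*/676) = 0.0145·6.62, giving R* = 676·(1 - 0.0711) = 628.
From dC/dt = 0: 0.00463·628 - 0.531 = 0.0318P*, so P* = 2.38/0.0318 = 74.7.

R* ≈ 628, C* ≈ 6.62, P* ≈ 74.7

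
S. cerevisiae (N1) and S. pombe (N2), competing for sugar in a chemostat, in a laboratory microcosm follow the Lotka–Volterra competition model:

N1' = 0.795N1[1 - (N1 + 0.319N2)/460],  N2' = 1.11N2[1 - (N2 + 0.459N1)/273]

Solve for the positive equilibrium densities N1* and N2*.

N1* ≈ 437, N2* ≈ 72.5

Setting both brackets to zero gives the nullclines N1 + 0.319N2 = 460 and 0.459N1 + N2 = 273.
Substituting N2 = 273 - 0.459N1 into the first: N1(1 - 0.319·0.459) = 460 - 0.319·273.
So N1* = 373/0.854 = 437, and then N2* = 273 - 0.459·437 = 72.5.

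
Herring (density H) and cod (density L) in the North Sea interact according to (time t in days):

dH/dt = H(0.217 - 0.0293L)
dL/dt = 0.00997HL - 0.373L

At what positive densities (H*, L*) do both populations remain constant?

Set dL/dt = 0 with L > 0: 0.00997H - 0.373 = 0, so H* = 0.373/0.00997 = 37.4.
Set dH/dt = 0 with H > 0: 0.217 - 0.0293L = 0, so L* = 0.217/0.0293 = 7.41.

H* ≈ 37.4, L* ≈ 7.41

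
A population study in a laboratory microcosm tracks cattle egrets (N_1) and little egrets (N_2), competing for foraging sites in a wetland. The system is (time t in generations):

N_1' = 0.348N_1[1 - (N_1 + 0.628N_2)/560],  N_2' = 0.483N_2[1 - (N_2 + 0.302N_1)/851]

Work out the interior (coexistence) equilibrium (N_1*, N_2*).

N_1* ≈ 31.6, N_2* ≈ 841

Setting both brackets to zero gives the nullclines N_1 + 0.628N_2 = 560 and 0.302N_1 + N_2 = 851.
Substituting N_2 = 851 - 0.302N_1 into the first: N_1(1 - 0.628·0.302) = 560 - 0.628·851.
So N_1* = 25.6/0.81 = 31.6, and then N_2* = 851 - 0.302·31.6 = 841.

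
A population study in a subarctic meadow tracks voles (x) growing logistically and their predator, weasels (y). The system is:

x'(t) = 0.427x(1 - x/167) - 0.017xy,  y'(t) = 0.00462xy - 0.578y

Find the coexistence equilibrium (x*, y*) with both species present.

From dy/dt = 0 with y > 0: 0.00462x* = 0.578, so x* = 125.
Substitute into dx/dt = 0: 0.427(1 - 125/167) = 0.017y*.
The bracket is 0.251, giving y* = 0.107/0.017 = 6.3.

x* ≈ 125, y* ≈ 6.3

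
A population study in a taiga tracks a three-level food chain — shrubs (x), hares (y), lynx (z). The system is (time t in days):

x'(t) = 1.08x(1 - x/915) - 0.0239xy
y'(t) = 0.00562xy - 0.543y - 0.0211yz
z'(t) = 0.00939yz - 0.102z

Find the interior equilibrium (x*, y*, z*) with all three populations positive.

x* ≈ 695, y* ≈ 10.9, z* ≈ 159

From dz/dt = 0: 0.00939y* = 0.102, so y* = 10.9.
From dx/dt = 0: 1.08(1 - x*/915) = 0.0239·10.9, giving x* = 915·(1 - 0.24) = 695.
From dy/dt = 0: 0.00562·695 - 0.543 = 0.0211z*, so z* = 3.36/0.0211 = 159.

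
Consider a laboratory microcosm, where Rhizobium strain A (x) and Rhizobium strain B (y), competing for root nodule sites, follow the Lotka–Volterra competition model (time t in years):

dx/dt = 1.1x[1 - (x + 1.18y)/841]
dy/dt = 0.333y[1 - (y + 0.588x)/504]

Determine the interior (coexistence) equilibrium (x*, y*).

x* ≈ 804, y* ≈ 31

Setting both brackets to zero gives the nullclines x + 1.18y = 841 and 0.588x + y = 504.
Substituting y = 504 - 0.588x into the first: x(1 - 1.18·0.588) = 841 - 1.18·504.
So x* = 246/0.306 = 804, and then y* = 504 - 0.588·804 = 31.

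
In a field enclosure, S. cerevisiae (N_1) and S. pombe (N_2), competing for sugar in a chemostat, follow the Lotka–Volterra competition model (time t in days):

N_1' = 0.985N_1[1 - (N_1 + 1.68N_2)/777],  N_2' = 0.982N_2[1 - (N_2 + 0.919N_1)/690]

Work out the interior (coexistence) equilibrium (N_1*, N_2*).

Setting both brackets to zero gives the nullclines N_1 + 1.68N_2 = 777 and 0.919N_1 + N_2 = 690.
Substituting N_2 = 690 - 0.919N_1 into the first: N_1(1 - 1.68·0.919) = 777 - 1.68·690.
So N_1* = -382/-0.544 = 703, and then N_2* = 690 - 0.919·703 = 44.2.

N_1* ≈ 703, N_2* ≈ 44.2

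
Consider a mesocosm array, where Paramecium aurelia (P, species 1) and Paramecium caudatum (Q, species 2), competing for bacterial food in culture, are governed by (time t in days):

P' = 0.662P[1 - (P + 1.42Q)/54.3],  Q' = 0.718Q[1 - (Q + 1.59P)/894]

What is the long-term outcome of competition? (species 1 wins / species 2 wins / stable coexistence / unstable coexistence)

Compare the nullcline intercepts: K1/α12 = 54.3/1.42 = 38.2 < K2 = 894; K2/α21 = 894/1.59 = 562 > K1 = 54.3.
Since the inequalities point opposite ways, species 2 can invade but species 1 cannot.

species 2 excludes species 1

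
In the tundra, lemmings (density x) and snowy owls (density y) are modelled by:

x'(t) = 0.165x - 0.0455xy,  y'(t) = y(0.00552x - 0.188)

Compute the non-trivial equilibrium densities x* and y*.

Set dy/dt = 0 with y > 0: 0.00552x - 0.188 = 0, so x* = 0.188/0.00552 = 34.1.
Set dx/dt = 0 with x > 0: 0.165 - 0.0455y = 0, so y* = 0.165/0.0455 = 3.63.

x* ≈ 34.1, y* ≈ 3.63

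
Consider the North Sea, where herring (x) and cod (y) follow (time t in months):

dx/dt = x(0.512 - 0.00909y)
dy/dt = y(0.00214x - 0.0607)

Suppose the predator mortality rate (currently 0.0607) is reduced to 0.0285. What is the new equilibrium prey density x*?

At the interior fixed point, setting dy/dt = 0 with y > 0 fixes x* = (predator death rate)/(xy coefficient) — independent of the other coefficients.
With the change, x* = 0.0285/0.00214 = 13.3; it falls from 28.4.

x* ≈ 13.3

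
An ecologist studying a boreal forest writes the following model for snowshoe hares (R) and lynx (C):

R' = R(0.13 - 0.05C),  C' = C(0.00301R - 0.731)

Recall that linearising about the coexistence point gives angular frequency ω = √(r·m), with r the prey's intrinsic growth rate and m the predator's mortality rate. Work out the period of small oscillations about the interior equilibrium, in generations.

T ≈ 20.4 generations

Here r = 0.13 and m = 0.731, so r·m = 0.095.
ω = √0.095 = 0.308 per generation, hence T = 2π/ω ≈ 20.4 generations.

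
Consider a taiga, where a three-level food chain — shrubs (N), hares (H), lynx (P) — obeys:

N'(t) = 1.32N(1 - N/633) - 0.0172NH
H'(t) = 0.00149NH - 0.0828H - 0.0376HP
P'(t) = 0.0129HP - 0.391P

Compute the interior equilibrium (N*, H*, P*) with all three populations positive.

From dP/dt = 0: 0.0129H* = 0.391, so H* = 30.3.
From dN/dt = 0: 1.32(1 - N*/633) = 0.0172·30.3, giving N* = 633·(1 - 0.395) = 383.
From dH/dt = 0: 0.00149·383 - 0.0828 = 0.0376P*, so P* = 0.488/0.0376 = 13.

N* ≈ 383, H* ≈ 30.3, P* ≈ 13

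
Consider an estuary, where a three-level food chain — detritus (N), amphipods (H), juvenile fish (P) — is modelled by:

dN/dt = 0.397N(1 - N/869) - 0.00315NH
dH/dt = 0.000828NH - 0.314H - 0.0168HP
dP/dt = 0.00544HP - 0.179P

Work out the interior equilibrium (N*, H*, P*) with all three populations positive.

From dP/dt = 0: 0.00544H* = 0.179, so H* = 32.9.
From dN/dt = 0: 0.397(1 - N*/869) = 0.00315·32.9, giving N* = 869·(1 - 0.261) = 642.
From dH/dt = 0: 0.000828·642 - 0.314 = 0.0168P*, so P* = 0.218/0.0168 = 13.

N* ≈ 642, H* ≈ 32.9, P* ≈ 13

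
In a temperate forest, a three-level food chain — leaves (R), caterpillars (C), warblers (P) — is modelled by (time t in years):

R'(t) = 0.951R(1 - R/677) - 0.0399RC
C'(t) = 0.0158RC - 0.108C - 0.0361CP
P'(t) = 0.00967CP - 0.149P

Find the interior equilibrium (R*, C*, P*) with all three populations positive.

R* ≈ 239, C* ≈ 15.4, P* ≈ 102

From dP/dt = 0: 0.00967C* = 0.149, so C* = 15.4.
From dR/dt = 0: 0.951(1 - R*/677) = 0.0399·15.4, giving R* = 677·(1 - 0.646) = 239.
From dC/dt = 0: 0.0158·239 - 0.108 = 0.0361P*, so P* = 3.67/0.0361 = 102.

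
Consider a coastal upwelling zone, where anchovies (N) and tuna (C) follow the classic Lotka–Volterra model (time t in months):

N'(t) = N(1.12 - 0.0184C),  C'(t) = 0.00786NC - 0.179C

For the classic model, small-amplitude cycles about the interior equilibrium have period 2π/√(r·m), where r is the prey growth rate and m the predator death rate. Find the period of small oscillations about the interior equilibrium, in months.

T ≈ 14 months

Here r = 1.12 and m = 0.179, so r·m = 0.2.
ω = √0.2 = 0.448 per month, hence T = 2π/ω ≈ 14 months.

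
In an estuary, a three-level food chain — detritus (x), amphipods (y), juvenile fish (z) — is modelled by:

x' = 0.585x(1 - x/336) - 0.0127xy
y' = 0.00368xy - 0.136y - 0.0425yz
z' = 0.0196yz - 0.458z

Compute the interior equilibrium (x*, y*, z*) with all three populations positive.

From dz/dt = 0: 0.0196y* = 0.458, so y* = 23.4.
From dx/dt = 0: 0.585(1 - x*/336) = 0.0127·23.4, giving x* = 336·(1 - 0.507) = 166.
From dy/dt = 0: 0.00368·166 - 0.136 = 0.0425z*, so z* = 0.473/0.0425 = 11.1.

x* ≈ 166, y* ≈ 23.4, z* ≈ 11.1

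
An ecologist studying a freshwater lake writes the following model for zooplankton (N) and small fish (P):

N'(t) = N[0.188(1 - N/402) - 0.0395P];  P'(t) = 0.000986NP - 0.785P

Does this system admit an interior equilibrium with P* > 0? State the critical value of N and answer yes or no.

Threshold N = 796; K < 796, so no, the predator goes extinct.

The predator equation gives dP/dt > 0 only when N > 0.785/0.000986 = 796.
Without the predator, N → K = 402. Since 402 < 796, the predator cannot invade.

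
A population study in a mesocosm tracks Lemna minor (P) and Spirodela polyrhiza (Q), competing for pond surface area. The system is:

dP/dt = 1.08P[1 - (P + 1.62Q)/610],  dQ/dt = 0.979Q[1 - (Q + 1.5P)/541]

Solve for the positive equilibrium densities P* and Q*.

Setting both brackets to zero gives the nullclines P + 1.62Q = 610 and 1.5P + Q = 541.
Substituting Q = 541 - 1.5P into the first: P(1 - 1.62·1.5) = 610 - 1.62·541.
So P* = -266/-1.43 = 186, and then Q* = 541 - 1.5·186 = 262.

P* ≈ 186, Q* ≈ 262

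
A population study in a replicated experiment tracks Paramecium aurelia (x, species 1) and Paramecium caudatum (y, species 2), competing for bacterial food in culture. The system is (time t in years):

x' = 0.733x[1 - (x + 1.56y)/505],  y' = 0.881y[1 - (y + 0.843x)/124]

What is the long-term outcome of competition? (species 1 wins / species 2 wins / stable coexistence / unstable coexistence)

species 1 excludes species 2

Compare the nullcline intercepts: K1/α12 = 505/1.56 = 324 > K2 = 124; K2/α21 = 124/0.843 = 147 < K1 = 505.
Since the inequalities point opposite ways, species 1 can invade but species 2 cannot.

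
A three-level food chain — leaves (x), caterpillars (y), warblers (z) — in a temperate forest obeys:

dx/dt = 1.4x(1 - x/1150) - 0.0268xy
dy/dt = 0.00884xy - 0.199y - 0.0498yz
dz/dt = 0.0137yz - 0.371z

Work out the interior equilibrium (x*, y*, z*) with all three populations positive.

From dz/dt = 0: 0.0137y* = 0.371, so y* = 27.1.
From dx/dt = 0: 1.4(1 - x*/1150) = 0.0268·27.1, giving x* = 1150·(1 - 0.518) = 554.
From dy/dt = 0: 0.00884·554 - 0.199 = 0.0498z*, so z* = 4.7/0.0498 = 94.3.

x* ≈ 554, y* ≈ 27.1, z* ≈ 94.3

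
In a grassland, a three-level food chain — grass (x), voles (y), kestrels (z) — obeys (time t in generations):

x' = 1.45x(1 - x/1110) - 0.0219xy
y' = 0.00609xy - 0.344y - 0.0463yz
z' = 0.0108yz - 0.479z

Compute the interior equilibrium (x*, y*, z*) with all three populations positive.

x* ≈ 366, y* ≈ 44.4, z* ≈ 40.8

From dz/dt = 0: 0.0108y* = 0.479, so y* = 44.4.
From dx/dt = 0: 1.45(1 - x*/1110) = 0.0219·44.4, giving x* = 1110·(1 - 0.67) = 366.
From dy/dt = 0: 0.00609·366 - 0.344 = 0.0463z*, so z* = 1.89/0.0463 = 40.8.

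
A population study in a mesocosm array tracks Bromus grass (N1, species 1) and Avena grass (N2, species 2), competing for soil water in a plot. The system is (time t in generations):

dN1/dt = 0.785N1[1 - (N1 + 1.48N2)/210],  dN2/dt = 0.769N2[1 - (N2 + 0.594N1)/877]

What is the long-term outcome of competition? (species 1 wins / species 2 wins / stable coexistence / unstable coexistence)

Compare the nullcline intercepts: K1/α12 = 210/1.48 = 142 < K2 = 877; K2/α21 = 877/0.594 = 1480 > K1 = 210.
Since the inequalities point opposite ways, species 2 can invade but species 1 cannot.

species 2 excludes species 1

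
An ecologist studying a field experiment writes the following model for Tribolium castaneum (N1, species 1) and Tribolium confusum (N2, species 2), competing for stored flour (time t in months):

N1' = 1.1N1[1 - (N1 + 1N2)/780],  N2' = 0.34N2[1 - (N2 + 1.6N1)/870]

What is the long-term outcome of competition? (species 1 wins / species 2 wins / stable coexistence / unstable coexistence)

Compare the nullcline intercepts: K1/α12 = 780/1 = 780 < K2 = 870; K2/α21 = 870/1.6 = 544 < K1 = 780.
Since both are reversed, neither can invade when rare; the interior point is a saddle.

unstable coexistence (outcome depends on initial conditions)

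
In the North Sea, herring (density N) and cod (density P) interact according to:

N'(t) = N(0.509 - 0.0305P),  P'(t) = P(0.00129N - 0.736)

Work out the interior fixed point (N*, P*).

Set dP/dt = 0 with P > 0: 0.00129N - 0.736 = 0, so N* = 0.736/0.00129 = 571.
Set dN/dt = 0 with N > 0: 0.509 - 0.0305P = 0, so P* = 0.509/0.0305 = 16.7.

N* ≈ 571, P* ≈ 16.7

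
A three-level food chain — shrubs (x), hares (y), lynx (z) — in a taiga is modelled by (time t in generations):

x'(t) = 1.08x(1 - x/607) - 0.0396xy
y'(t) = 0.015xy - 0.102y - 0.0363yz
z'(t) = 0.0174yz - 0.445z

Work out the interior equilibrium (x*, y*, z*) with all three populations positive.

x* ≈ 37.8, y* ≈ 25.6, z* ≈ 12.8

From dz/dt = 0: 0.0174y* = 0.445, so y* = 25.6.
From dx/dt = 0: 1.08(1 - x*/607) = 0.0396·25.6, giving x* = 607·(1 - 0.938) = 37.8.
From dy/dt = 0: 0.015·37.8 - 0.102 = 0.0363z*, so z* = 0.465/0.0363 = 12.8.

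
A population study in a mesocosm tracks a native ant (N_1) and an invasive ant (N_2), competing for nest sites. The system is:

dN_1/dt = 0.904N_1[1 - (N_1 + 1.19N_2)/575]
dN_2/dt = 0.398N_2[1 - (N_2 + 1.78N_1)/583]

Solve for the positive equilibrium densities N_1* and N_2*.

Setting both brackets to zero gives the nullclines N_1 + 1.19N_2 = 575 and 1.78N_1 + N_2 = 583.
Substituting N_2 = 583 - 1.78N_1 into the first: N_1(1 - 1.19·1.78) = 575 - 1.19·583.
So N_1* = -119/-1.12 = 106, and then N_2* = 583 - 1.78·106 = 394.

N_1* ≈ 106, N_2* ≈ 394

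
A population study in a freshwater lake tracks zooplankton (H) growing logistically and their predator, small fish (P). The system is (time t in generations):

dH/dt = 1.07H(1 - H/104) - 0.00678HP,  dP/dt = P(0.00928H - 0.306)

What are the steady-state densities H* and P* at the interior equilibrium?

H* ≈ 33, P* ≈ 108

From dP/dt = 0 with P > 0: 0.00928H* = 0.306, so H* = 33.
Substitute into dH/dt = 0: 1.07(1 - 33/104) = 0.00678P*.
The bracket is 0.683, giving P* = 0.731/0.00678 = 108.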